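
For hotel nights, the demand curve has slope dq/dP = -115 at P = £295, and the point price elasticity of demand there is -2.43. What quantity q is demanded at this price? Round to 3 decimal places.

Ed = (dq/dP)·(P/q) ⇒ q = (dq/dP)·P/Ed = (-115)·295/(-2.43) = 13960.90534…

13960.905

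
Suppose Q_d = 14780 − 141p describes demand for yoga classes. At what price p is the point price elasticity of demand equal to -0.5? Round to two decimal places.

34.94

Ed = −141p/(14780 − 141p). Set this equal to -0.5:
141p = 0.5·(14780 − 141p) ⇒ 141p(1 + 0.5) = 0.5·14780
p = 0.5·14780 / (141·1.5) = 34.9408…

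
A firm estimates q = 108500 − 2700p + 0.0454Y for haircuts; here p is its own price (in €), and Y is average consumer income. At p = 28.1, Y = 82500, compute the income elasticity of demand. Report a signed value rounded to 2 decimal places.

0.10

At the given values, q = 108500 − 2700(28.1) + 0.0454(82500) = 36375.5.
∂q/∂Y = 0.0454.
E = (0.0454) × (82500/36375.5) = 0.1029…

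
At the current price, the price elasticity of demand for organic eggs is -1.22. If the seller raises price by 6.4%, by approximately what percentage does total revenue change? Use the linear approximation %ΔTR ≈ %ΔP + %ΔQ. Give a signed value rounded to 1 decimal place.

%ΔQ ≈ Ed × %ΔP = (-1.22) × (+6.4%) = -7.8080%
%ΔTR ≈ %ΔP + %ΔQ = (+6.4%) + (-7.8080%) = -1.4080%

-1.4%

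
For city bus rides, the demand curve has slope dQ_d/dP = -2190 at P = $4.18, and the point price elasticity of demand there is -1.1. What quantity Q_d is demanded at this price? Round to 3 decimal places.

8322.000

Ed = (dQ_d/dP)·(P/Q_d) ⇒ Q_d = (dQ_d/dP)·P/Ed = (-2190)·4.18/(-1.1) = 8322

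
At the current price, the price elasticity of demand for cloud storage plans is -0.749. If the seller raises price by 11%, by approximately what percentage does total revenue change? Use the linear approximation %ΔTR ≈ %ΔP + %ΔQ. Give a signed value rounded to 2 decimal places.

%ΔQ ≈ Ed × %ΔP = (-0.749) × (+11%) = -8.2390%
%ΔTR ≈ %ΔP + %ΔQ = (+11%) + (-8.2390%) = +2.7610%

+2.76%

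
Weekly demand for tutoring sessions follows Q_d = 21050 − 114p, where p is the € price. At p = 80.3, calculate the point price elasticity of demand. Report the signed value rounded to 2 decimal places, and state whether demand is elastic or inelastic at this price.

-0.77; inelastic

dQ_d/dp = −114. At p = 80.3, Q_d = 21050 − 114(80.3) = 11895.8.
Ed = (dQ_d/dp)·(p/Q_d) = −114 × (80.3/11895.8) = -0.7695…
|Ed| = 0.77 < 1, so demand is inelastic.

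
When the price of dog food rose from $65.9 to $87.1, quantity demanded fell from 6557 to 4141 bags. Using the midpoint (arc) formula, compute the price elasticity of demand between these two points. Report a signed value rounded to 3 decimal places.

-1.630

%ΔQ = (4141 − 6557) / [(6557 + 4141)/2] = -2416/5349 = -0.451673…
%ΔP = (87.1 − 65.9) / [(65.9 + 87.1)/2] = 21.2/76.5 = 0.277124…
Arc Ed = %ΔQ / %ΔP = (-2416/5349) / (21.2/76.5) = -1.62985…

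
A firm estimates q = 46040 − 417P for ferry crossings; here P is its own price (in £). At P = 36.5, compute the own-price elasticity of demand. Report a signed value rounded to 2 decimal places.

At the given values, q = 46040 − 417(36.5) = 30819.5.
∂q/∂P = −417.
E = (-417) × (36.5/30819.5) = -0.4938…

-0.49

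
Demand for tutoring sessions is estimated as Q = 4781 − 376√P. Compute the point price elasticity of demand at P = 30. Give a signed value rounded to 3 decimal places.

-0.378

dQ/dP = −376/(2√P) = -34.3239. At P = 30, Q = 2721.56.
Ed = (dQ/dP)·(P/Q) = (-34.3239) × (30/2721.56) = -0.37835…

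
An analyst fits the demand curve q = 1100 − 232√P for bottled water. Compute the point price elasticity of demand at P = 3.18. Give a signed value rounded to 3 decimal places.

dq/dP = −232/(2√P) = -65.0496. At P = 3.18, q = 686.285.
Ed = (dq/dP)·(P/q) = (-65.0496) × (3.18/686.285) = -0.30141…

-0.301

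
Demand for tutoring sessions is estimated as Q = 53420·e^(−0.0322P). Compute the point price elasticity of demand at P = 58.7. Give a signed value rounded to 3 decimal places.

dQ/dP = −0.0322·Q = -259.826. At P = 58.7, Q = 8069.13.
Ed = (dQ/dP)·(P/Q) = (-259.826) × (58.7/8069.13) = -1.89014

-1.890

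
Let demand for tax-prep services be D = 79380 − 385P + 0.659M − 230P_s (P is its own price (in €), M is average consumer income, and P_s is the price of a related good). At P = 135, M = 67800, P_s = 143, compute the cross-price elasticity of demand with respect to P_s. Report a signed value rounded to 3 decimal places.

-0.839

At the given values, D = 79380 − 385(135) + 0.659(67800) − 230(143) = 39195.2.
∂D/∂P_s = -230.
E = (-230) × (143/39195.2) = -0.83913…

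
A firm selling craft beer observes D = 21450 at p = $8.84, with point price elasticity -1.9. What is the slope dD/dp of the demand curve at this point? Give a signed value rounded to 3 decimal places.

Ed = (dD/dp)·(p/D) ⇒ dD/dp = Ed·D/p = (-1.9)·21450/8.84 = -4610.29411…

-4610.294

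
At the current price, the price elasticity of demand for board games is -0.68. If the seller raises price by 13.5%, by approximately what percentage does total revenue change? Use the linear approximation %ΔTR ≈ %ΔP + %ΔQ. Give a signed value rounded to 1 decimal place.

%ΔQ ≈ Ed × %ΔP = (-0.68) × (+13.5%) = -9.1800%
%ΔTR ≈ %ΔP + %ΔQ = (+13.5%) + (-9.1800%) = +4.3200%

+4.3%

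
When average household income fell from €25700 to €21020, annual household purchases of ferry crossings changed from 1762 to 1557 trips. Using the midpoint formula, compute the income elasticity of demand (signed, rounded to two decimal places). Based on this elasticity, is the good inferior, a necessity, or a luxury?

0.62; necessity

%ΔQ = (1557 − 1762)/[( 1762 + 1557)/2] = -205/1659.5 = -0.123531…
%ΔIncome = (21020 − 25700)/[( 25700 + 21020)/2] = -4680/23360 = -0.200342…
E_income = (-205/1659.5) / (-4680/23360) = 0.6166…
0 < E_income < 1 ⇒ normal good, necessity.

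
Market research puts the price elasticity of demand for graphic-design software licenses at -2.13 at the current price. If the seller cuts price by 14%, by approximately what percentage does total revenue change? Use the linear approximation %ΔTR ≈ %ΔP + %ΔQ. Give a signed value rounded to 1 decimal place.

+15.8%

%ΔQ ≈ Ed × %ΔP = (-2.13) × (-14%) = +29.8200%
%ΔTR ≈ %ΔP + %ΔQ = (-14%) + (+29.8200%) = +15.8200%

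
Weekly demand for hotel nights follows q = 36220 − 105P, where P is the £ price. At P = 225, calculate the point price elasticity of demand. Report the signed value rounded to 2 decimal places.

dq/dP = −105. At P = 225, q = 36220 − 105(225) = 12595.
Ed = (dq/dP)·(P/q) = −105 × (225/12595) = -1.8757…

-1.88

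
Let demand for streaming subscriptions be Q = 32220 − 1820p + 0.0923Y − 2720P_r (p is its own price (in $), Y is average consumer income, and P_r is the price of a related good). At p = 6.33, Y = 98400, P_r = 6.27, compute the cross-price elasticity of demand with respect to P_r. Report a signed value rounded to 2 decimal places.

At the given values, Q = 32220 − 1820(6.33) + 0.0923(98400) − 2720(6.27) = 12727.32.
∂Q/∂P_r = -2720.
E = (-2720) × (6.27/12727.32) = -1.3399…

-1.34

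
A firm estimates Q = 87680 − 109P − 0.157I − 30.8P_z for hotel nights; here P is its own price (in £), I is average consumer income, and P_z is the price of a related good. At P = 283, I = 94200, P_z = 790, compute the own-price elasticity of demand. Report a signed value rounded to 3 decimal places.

-1.742

At the given values, Q = 87680 − 109(283) − 0.157(94200) − 30.8(790) = 17711.6.
∂Q/∂P = −109.
E = (-109) × (283/17711.6) = -1.74162…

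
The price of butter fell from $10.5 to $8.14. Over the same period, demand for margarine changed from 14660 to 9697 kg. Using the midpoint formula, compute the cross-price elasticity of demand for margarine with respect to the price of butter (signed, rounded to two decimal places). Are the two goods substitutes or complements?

1.61; substitutes

%ΔQ_{margarine} = (9697 − 14660)/avg = -4963/12178.5 = -0.407521…
%ΔP_{butter} = (8.14 − 10.5)/avg = -2.36/9.32 = -0.253218…
E_cross = (-4963/12178.5) / (-2.36/9.32) = 1.6093…
E_cross > 0 ⇒ the goods are substitutes.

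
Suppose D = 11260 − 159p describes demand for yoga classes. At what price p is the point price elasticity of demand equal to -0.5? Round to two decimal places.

23.61

Ed = −159p/(11260 − 159p). Set this equal to -0.5:
159p = 0.5·(11260 − 159p) ⇒ 159p(1 + 0.5) = 0.5·11260
p = 0.5·11260 / (159·1.5) = 23.6058…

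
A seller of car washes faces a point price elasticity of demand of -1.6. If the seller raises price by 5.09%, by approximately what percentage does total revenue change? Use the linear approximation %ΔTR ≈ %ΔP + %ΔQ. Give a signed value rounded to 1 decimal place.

-3.1%

%ΔQ ≈ Ed × %ΔP = (-1.6) × (+5.09%) = -8.1440%
%ΔTR ≈ %ΔP + %ΔQ = (+5.09%) + (-8.1440%) = -3.0540%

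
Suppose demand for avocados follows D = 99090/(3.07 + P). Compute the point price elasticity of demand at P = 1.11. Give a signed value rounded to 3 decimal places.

dD/dP = −99090/(3.07 + P)² = -5671.23. At P = 1.11, D = 23705.7.
Ed = (dD/dP)·(P/D) = (-5671.23) × (1.11/23705.7) = -0.26555…

-0.266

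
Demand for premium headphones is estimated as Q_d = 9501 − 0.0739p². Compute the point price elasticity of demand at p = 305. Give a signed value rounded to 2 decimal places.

dQ_d/dp = −2·0.0739·p = -45.079. At p = 305, Q_d = 2626.4525.
Ed = (dQ_d/dp)·(p/Q_d) = (-45.079) × (305/2626.4525) = -5.2348…

-5.23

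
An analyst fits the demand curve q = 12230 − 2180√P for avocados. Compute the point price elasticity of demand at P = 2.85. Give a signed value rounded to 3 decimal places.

dq/dP = −2180/(2√P) = -645.66. At P = 2.85, q = 8549.74.
Ed = (dq/dP)·(P/q) = (-645.66) × (2.85/8549.74) = -0.21522…

-0.215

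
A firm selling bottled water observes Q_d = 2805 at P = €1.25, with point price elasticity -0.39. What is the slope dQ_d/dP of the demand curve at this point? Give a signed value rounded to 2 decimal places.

Ed = (dQ_d/dP)·(P/Q_d) ⇒ dQ_d/dP = Ed·Q_d/P = (-0.39)·2805/1.25 = -875.16

-875.16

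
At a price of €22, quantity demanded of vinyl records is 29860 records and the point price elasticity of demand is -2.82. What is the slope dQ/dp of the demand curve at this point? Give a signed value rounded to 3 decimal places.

Ed = (dQ/dp)·(p/Q) ⇒ dQ/dp = Ed·Q/p = (-2.82)·29860/22 = -3827.50909…

-3827.509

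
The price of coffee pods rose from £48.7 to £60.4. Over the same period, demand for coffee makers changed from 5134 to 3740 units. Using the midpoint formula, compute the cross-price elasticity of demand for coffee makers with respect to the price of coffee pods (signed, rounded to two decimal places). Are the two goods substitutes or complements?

-1.46; complements

%ΔQ_{coffee makers} = (3740 − 5134)/avg = -1394/4437 = -0.314176…
%ΔP_{coffee pods} = (60.4 − 48.7)/avg = 11.7/54.55 = 0.214482…
E_cross = (-1394/4437) / (11.7/54.55) = -1.4648…
E_cross < 0 ⇒ the goods are complements.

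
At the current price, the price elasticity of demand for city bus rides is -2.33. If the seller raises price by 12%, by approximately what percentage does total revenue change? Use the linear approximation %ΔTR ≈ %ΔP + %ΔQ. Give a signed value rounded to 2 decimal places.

%ΔQ ≈ Ed × %ΔP = (-2.33) × (+12%) = -27.9600%
%ΔTR ≈ %ΔP + %ΔQ = (+12%) + (-27.9600%) = -15.9600%

-15.96%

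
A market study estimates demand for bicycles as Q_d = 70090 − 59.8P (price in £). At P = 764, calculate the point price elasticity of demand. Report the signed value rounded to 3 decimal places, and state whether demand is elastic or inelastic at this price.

-1.872; elastic

dQ_d/dP = −59.8. At P = 764, Q_d = 70090 − 59.8(764) = 24402.8.
Ed = (dQ_d/dP)·(P/Q_d) = −59.8 × (764/24402.8) = -1.87221…
|Ed| = 1.872 > 1, so demand is elastic.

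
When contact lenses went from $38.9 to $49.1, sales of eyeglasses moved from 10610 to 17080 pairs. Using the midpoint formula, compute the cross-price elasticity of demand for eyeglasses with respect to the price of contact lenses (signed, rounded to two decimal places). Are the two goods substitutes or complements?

2.02; substitutes

%ΔQ_{eyeglasses} = (17080 − 10610)/avg = 6470/13845 = 0.467316…
%ΔP_{contact lenses} = (49.1 − 38.9)/avg = 10.2/44 = 0.231818…
E_cross = (6470/13845) / (10.2/44) = 2.0158…
E_cross > 0 ⇒ the goods are substitutes.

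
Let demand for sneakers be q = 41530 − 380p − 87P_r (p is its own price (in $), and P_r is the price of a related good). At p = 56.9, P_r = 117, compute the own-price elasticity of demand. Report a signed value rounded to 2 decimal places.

At the given values, q = 41530 − 380(56.9) − 87(117) = 9729.
∂q/∂p = −380.
E = (-380) × (56.9/9729) = -2.2224…

-2.22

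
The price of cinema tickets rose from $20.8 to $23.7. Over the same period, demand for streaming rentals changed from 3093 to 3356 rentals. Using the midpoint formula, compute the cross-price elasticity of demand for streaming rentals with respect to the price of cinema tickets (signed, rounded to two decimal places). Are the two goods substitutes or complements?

%ΔQ_{streaming rentals} = (3356 − 3093)/avg = 263/3224.5 = 0.081563…
%ΔP_{cinema tickets} = (23.7 − 20.8)/avg = 2.9/22.25 = 0.130337…
E_cross = (263/3224.5) / (2.9/22.25) = 0.6257…
E_cross > 0 ⇒ the goods are substitutes.

0.63; substitutes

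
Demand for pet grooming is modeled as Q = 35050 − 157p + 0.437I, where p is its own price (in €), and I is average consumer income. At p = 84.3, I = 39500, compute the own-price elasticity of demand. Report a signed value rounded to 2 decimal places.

-0.34

At the given values, Q = 35050 − 157(84.3) + 0.437(39500) = 39076.4.
∂Q/∂p = −157.
E = (-157) × (84.3/39076.4) = -0.3386…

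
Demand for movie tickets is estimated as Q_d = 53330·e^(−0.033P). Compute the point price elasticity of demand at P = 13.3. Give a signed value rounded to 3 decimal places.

dQ_d/dP = −0.033·Q_d = -1134.68. At P = 13.3, Q_d = 34384.3.
Ed = (dQ_d/dP)·(P/Q_d) = (-1134.68) × (13.3/34384.3) = -0.4389

-0.439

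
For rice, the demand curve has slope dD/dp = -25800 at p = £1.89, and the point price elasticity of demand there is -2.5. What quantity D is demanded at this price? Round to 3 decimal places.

19504.800

Ed = (dD/dp)·(p/D) ⇒ D = (dD/dp)·p/Ed = (-25800)·1.89/(-2.5) = 19504.8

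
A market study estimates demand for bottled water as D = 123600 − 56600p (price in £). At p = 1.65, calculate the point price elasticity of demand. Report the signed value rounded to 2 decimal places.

-3.09

dD/dp = −56600. At p = 1.65, D = 123600 − 56600(1.65) = 30210.
Ed = (dD/dp)·(p/D) = −56600 × (1.65/30210) = -3.0913…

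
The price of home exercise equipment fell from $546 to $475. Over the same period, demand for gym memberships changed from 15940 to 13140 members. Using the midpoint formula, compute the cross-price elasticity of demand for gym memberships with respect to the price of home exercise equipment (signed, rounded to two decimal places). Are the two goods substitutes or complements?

1.38; substitutes

%ΔQ_{gym memberships} = (13140 − 15940)/avg = -2800/14540 = -0.192572…
%ΔP_{home exercise equipment} = (475 − 546)/avg = -71/510.5 = -0.139079…
E_cross = (-2800/14540) / (-71/510.5) = 1.3846…
E_cross > 0 ⇒ the goods are substitutes.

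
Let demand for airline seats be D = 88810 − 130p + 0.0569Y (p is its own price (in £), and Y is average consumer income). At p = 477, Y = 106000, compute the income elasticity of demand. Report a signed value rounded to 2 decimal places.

0.18

At the given values, D = 88810 − 130(477) + 0.0569(106000) = 32831.4.
∂D/∂Y = 0.0569.
E = (0.0569) × (106000/32831.4) = 0.1837…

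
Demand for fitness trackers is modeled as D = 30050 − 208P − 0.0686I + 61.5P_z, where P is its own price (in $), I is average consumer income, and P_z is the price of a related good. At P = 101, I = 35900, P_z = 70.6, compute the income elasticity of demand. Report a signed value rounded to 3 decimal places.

At the given values, D = 30050 − 208(101) − 0.0686(35900) + 61.5(70.6) = 10921.16.
∂D/∂I = -0.0686.
E = (-0.0686) × (35900/10921.16) = -0.22550…

-0.226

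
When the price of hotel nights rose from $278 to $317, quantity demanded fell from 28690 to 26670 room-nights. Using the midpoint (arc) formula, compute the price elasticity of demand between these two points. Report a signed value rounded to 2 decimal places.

%ΔQ = (26670 − 28690) / [(28690 + 26670)/2] = -2020/27680 = -0.072976…
%ΔP = (317 − 278) / [(278 + 317)/2] = 39/297.5 = 0.131092…
Arc Ed = %ΔQ / %ΔP = (-2020/27680) / (39/297.5) = -0.5566…

-0.56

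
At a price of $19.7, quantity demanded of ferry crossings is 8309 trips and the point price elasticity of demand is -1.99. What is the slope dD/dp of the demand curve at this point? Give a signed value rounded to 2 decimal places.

Ed = (dD/dp)·(p/D) ⇒ dD/dp = Ed·D/p = (-1.99)·8309/19.7 = -839.3355…

-839.34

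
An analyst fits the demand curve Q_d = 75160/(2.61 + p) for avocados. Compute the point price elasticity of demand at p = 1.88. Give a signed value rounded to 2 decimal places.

-0.42

dQ_d/dp = −75160/(2.61 + p)² = -3728.16. At p = 1.88, Q_d = 16739.4.
Ed = (dQ_d/dp)·(p/Q_d) = (-3728.16) × (1.88/16739.4) = -0.4187…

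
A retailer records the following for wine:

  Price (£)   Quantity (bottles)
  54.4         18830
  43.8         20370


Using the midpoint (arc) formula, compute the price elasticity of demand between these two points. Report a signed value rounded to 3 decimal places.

-0.364

%ΔQ = (20370 − 18830) / [(18830 + 20370)/2] = 1540/19600 = 0.078571…
%ΔP = (43.8 − 54.4) / [(54.4 + 43.8)/2] = -10.6/49.1 = -0.215885…
Arc Ed = %ΔQ / %ΔP = (1540/19600) / (-10.6/49.1) = -0.36394…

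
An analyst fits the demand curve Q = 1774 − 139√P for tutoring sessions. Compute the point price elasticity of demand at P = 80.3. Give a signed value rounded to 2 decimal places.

-1.18

dQ/dP = −139/(2√P) = -7.75581. At P = 80.3, Q = 528.417.
Ed = (dQ/dP)·(P/Q) = (-7.75581) × (80.3/528.417) = -1.1785…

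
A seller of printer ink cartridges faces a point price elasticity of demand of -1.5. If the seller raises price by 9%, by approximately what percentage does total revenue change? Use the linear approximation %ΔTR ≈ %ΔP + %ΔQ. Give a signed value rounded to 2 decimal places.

-4.50%

%ΔQ ≈ Ed × %ΔP = (-1.5) × (+9%) = -13.5000%
%ΔTR ≈ %ΔP + %ΔQ = (+9%) + (-13.5000%) = -4.5000%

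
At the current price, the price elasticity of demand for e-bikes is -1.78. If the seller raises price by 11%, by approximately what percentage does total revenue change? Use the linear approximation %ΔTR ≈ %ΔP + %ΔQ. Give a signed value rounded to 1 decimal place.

-8.6%

%ΔQ ≈ Ed × %ΔP = (-1.78) × (+11%) = -19.5800%
%ΔTR ≈ %ΔP + %ΔQ = (+11%) + (-19.5800%) = -8.5800%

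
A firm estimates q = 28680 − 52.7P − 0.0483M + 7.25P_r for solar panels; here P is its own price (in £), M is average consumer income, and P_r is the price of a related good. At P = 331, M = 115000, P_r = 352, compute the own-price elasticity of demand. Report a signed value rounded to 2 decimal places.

At the given values, q = 28680 − 52.7(331) − 0.0483(115000) + 7.25(352) = 8233.8.
∂q/∂P = −52.7.
E = (-52.7) × (331/8233.8) = -2.1185…

-2.12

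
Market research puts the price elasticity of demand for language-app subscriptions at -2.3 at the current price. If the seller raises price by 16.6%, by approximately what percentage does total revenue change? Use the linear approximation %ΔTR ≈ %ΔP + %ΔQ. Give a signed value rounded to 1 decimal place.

%ΔQ ≈ Ed × %ΔP = (-2.3) × (+16.6%) = -38.1800%
%ΔTR ≈ %ΔP + %ΔQ = (+16.6%) + (-38.1800%) = -21.5800%

-21.6%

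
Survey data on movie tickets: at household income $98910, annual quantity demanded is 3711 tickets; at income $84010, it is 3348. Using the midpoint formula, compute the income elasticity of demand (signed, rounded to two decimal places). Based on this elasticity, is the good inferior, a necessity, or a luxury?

0.63; necessity

%ΔQ = (3348 − 3711)/[( 3711 + 3348)/2] = -363/3529.5 = -0.102847…
%ΔIncome = (84010 − 98910)/[( 98910 + 84010)/2] = -14900/91460 = -0.162912…
E_income = (-363/3529.5) / (-14900/91460) = 0.6313…
0 < E_income < 1 ⇒ normal good, necessity.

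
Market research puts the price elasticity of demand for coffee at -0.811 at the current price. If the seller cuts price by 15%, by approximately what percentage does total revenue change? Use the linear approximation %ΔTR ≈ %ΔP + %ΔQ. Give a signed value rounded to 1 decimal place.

%ΔQ ≈ Ed × %ΔP = (-0.811) × (-15%) = +12.1650%
%ΔTR ≈ %ΔP + %ΔQ = (-15%) + (+12.1650%) = -2.8350%

-2.8%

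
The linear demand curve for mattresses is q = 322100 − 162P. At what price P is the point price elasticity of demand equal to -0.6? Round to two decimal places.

745.60

Ed = −162P/(322100 − 162P). Set this equal to -0.6:
162P = 0.6·(322100 − 162P) ⇒ 162P(1 + 0.6) = 0.6·322100
P = 0.6·322100 / (162·1.6) = 745.6018…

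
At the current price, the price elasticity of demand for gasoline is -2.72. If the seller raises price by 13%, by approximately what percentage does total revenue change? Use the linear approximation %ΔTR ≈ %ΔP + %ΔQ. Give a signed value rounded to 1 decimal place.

-22.4%

%ΔQ ≈ Ed × %ΔP = (-2.72) × (+13%) = -35.3600%
%ΔTR ≈ %ΔP + %ΔQ = (+13%) + (-35.3600%) = -22.3600%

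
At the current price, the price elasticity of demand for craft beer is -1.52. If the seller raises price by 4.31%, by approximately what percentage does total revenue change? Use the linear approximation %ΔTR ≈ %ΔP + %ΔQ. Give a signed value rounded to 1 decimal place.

%ΔQ ≈ Ed × %ΔP = (-1.52) × (+4.31%) = -6.5512%
%ΔTR ≈ %ΔP + %ΔQ = (+4.31%) + (-6.5512%) = -2.2412%

-2.2%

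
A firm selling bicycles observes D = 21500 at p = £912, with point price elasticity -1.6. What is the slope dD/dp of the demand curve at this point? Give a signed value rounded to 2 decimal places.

Ed = (dD/dp)·(p/D) ⇒ dD/dp = Ed·D/p = (-1.6)·21500/912 = -37.7192…

-37.72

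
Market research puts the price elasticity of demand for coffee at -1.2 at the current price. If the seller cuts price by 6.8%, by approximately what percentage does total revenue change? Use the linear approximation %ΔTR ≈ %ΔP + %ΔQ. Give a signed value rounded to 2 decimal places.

%ΔQ ≈ Ed × %ΔP = (-1.2) × (-6.8%) = +8.1600%
%ΔTR ≈ %ΔP + %ΔQ = (-6.8%) + (+8.1600%) = +1.3600%

+1.36%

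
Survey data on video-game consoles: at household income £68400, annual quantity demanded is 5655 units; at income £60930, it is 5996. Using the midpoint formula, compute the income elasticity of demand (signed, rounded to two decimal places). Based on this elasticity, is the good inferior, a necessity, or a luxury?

%ΔQ = (5996 − 5655)/[( 5655 + 5996)/2] = 341/5825.5 = 0.058535…
%ΔIncome = (60930 − 68400)/[( 68400 + 60930)/2] = -7470/64665 = -0.115518…
E_income = (341/5825.5) / (-7470/64665) = -0.5067…
E_income < 0 ⇒ inferior good.

-0.51; inferior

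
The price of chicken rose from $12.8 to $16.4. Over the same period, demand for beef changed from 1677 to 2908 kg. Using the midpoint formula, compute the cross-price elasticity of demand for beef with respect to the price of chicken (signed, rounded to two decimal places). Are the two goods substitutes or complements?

2.18; substitutes

%ΔQ_{beef} = (2908 − 1677)/avg = 1231/2292.5 = 0.536968…
%ΔP_{chicken} = (16.4 − 12.8)/avg = 3.6/14.6 = 0.246575…
E_cross = (1231/2292.5) / (3.6/14.6) = 2.1777…
E_cross > 0 ⇒ the goods are substitutes.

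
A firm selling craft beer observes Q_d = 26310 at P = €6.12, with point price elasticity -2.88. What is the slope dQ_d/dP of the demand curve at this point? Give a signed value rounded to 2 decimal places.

-12381.18

Ed = (dQ_d/dP)·(P/Q_d) ⇒ dQ_d/dP = Ed·Q_d/P = (-2.88)·26310/6.12 = -12381.1764…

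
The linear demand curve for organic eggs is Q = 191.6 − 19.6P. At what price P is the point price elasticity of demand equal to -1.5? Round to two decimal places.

Ed = −19.6P/(191.6 − 19.6P). Set this equal to -1.5:
19.6P = 1.5·(191.6 − 19.6P) ⇒ 19.6P(1 + 1.5) = 1.5·191.6
P = 1.5·191.6 / (19.6·2.5) = 5.8653…

5.87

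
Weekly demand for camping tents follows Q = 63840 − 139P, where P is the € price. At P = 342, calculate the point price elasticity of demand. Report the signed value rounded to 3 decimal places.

-2.916

dQ/dP = −139. At P = 342, Q = 63840 − 139(342) = 16302.
Ed = (dQ/dP)·(P/Q) = −139 × (342/16302) = -2.91608…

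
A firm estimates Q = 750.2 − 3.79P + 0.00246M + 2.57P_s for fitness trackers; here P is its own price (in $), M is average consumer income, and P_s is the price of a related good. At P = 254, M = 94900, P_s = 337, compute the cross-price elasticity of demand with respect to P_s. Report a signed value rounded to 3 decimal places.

0.976

At the given values, Q = 750.2 − 3.79(254) + 0.00246(94900) + 2.57(337) = 887.084.
∂Q/∂P_s = 2.57.
E = (2.57) × (337/887.084) = 0.97633…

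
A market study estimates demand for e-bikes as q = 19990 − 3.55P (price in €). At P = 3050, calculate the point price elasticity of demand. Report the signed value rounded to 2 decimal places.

-1.18

dq/dP = −3.55. At P = 3050, q = 19990 − 3.55(3050) = 9162.5.
Ed = (dq/dP)·(P/q) = −3.55 × (3050/9162.5) = -1.1817…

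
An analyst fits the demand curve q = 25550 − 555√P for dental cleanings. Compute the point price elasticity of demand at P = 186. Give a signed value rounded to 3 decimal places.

-0.210

dq/dP = −555/(2√P) = -20.3473. At P = 186, q = 17980.8.
Ed = (dq/dP)·(P/q) = (-20.3473) × (186/17980.8) = -0.21047…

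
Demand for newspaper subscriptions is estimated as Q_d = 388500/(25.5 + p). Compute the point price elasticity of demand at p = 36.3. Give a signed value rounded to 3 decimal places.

dQ_d/dp = −388500/(25.5 + p)² = -101.722. At p = 36.3, Q_d = 6286.41.
Ed = (dQ_d/dp)·(p/Q_d) = (-101.722) × (36.3/6286.41) = -0.58737…

-0.587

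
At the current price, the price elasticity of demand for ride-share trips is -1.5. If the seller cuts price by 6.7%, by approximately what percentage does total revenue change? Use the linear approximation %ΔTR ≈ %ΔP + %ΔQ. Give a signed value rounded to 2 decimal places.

+3.35%

%ΔQ ≈ Ed × %ΔP = (-1.5) × (-6.7%) = +10.0500%
%ΔTR ≈ %ΔP + %ΔQ = (-6.7%) + (+10.0500%) = +3.3500%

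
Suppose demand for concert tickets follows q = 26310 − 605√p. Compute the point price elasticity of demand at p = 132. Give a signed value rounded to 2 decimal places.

dq/dp = −605/(2√p) = -26.3292. At p = 132, q = 19359.1.
Ed = (dq/dp)·(p/q) = (-26.3292) × (132/19359.1) = -0.1795…

-0.18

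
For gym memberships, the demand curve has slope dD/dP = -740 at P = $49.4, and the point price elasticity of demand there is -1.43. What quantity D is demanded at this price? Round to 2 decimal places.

Ed = (dD/dP)·(P/D) ⇒ D = (dD/dP)·P/Ed = (-740)·49.4/(-1.43) = 25563.6363…

25563.64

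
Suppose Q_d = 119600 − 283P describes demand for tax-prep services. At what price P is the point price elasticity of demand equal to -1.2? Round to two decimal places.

230.52

Ed = −283P/(119600 − 283P). Set this equal to -1.2:
283P = 1.2·(119600 − 283P) ⇒ 283P(1 + 1.2) = 1.2·119600
P = 1.2·119600 / (283·2.2) = 230.5171…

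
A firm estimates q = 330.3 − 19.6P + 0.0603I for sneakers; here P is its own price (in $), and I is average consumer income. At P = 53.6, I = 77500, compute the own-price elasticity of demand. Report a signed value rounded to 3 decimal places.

-0.266

At the given values, q = 330.3 − 19.6(53.6) + 0.0603(77500) = 3952.99.
∂q/∂P = −19.6.
E = (-19.6) × (53.6/3952.99) = -0.26576…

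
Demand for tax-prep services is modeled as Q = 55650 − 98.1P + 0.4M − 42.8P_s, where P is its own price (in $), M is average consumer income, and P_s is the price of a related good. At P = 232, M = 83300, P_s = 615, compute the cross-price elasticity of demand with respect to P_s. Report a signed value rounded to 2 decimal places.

-0.66

At the given values, Q = 55650 − 98.1(232) + 0.4(83300) − 42.8(615) = 39888.8.
∂Q/∂P_s = -42.8.
E = (-42.8) × (615/39888.8) = -0.6598…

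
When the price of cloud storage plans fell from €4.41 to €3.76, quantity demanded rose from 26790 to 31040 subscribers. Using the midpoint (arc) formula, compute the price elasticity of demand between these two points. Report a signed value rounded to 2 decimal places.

%ΔQ = (31040 − 26790) / [(26790 + 31040)/2] = 4250/28915 = 0.146982…
%ΔP = (3.76 − 4.41) / [(4.41 + 3.76)/2] = -0.65/4.085 = -0.159118…
Arc Ed = %ΔQ / %ΔP = (4250/28915) / (-0.65/4.085) = -0.9237…

-0.92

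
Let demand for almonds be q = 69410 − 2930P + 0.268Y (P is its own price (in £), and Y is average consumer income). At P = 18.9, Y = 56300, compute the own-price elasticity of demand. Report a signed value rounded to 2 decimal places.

At the given values, q = 69410 − 2930(18.9) + 0.268(56300) = 29121.4.
∂q/∂P = −2930.
E = (-2930) × (18.9/29121.4) = -1.9015…

-1.90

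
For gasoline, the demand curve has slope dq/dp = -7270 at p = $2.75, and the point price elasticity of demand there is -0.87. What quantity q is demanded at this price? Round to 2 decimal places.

22979.89

Ed = (dq/dp)·(p/q) ⇒ q = (dq/dp)·p/Ed = (-7270)·2.75/(-0.87) = 22979.8850…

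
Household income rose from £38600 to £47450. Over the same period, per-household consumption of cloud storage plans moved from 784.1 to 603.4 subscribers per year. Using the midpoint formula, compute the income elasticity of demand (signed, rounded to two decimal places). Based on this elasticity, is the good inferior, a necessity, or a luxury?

%ΔQ = (603.4 − 784.1)/[( 784.1 + 603.4)/2] = -180.7/693.75 = -0.260468…
%ΔIncome = (47450 − 38600)/[( 38600 + 47450)/2] = 8850/43025 = 0.205694…
E_income = (-180.7/693.75) / (8850/43025) = -1.2662…
E_income < 0 ⇒ inferior good.

-1.27; inferior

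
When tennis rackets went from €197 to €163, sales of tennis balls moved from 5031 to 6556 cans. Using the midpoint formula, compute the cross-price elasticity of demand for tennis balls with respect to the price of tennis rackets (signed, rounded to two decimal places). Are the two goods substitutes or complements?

%ΔQ_{tennis balls} = (6556 − 5031)/avg = 1525/5793.5 = 0.263226…
%ΔP_{tennis rackets} = (163 − 197)/avg = -34/180 = -0.188888…
E_cross = (1525/5793.5) / (-34/180) = -1.3935…
E_cross < 0 ⇒ the goods are complements.

-1.39; complements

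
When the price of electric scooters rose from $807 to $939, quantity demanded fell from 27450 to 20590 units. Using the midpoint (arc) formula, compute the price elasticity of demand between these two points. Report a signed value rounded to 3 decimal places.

-1.889

%ΔQ = (20590 − 27450) / [(27450 + 20590)/2] = -6860/24020 = -0.285595…
%ΔP = (939 − 807) / [(807 + 939)/2] = 132/873 = 0.151202…
Arc Ed = %ΔQ / %ΔP = (-6860/24020) / (132/873) = -1.88882…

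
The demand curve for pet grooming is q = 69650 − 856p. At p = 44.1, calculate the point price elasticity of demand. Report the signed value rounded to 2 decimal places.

dq/dp = −856. At p = 44.1, q = 69650 − 856(44.1) = 31900.4.
Ed = (dq/dp)·(p/q) = −856 × (44.1/31900.4) = -1.1833…

-1.18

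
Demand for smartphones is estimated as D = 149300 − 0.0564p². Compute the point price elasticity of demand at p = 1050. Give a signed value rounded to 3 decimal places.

-1.427

dD/dp = −2·0.0564·p = -118.44. At p = 1050, D = 87119.
Ed = (dD/dp)·(p/D) = (-118.44) × (1050/87119) = -1.42749…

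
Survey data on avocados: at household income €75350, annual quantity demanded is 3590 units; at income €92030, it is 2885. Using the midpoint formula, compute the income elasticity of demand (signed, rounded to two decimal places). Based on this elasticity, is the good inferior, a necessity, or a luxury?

%ΔQ = (2885 − 3590)/[( 3590 + 2885)/2] = -705/3237.5 = -0.217760…
%ΔIncome = (92030 − 75350)/[( 75350 + 92030)/2] = 16680/83690 = 0.199306…
E_income = (-705/3237.5) / (16680/83690) = -1.0925…
E_income < 0 ⇒ inferior good.

-1.09; inferior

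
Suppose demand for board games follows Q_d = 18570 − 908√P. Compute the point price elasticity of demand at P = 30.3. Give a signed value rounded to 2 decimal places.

-0.18

dQ_d/dP = −908/(2√P) = -82.4773. At P = 30.3, Q_d = 13571.9.
Ed = (dQ_d/dP)·(P/Q_d) = (-82.4773) × (30.3/13571.9) = -0.1841…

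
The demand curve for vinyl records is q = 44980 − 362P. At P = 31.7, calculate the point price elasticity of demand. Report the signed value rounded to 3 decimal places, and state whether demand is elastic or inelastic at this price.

-0.343; inelastic

dq/dP = −362. At P = 31.7, q = 44980 − 362(31.7) = 33504.6.
Ed = (dq/dP)·(P/q) = −362 × (31.7/33504.6) = -0.34250…
|Ed| = 0.343 < 1, so demand is inelastic.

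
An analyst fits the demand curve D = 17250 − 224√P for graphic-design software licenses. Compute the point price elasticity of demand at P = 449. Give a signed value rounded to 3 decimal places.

dD/dP = −224/(2√P) = -5.28561. At P = 449, D = 12503.5.
Ed = (dD/dP)·(P/D) = (-5.28561) × (449/12503.5) = -0.18980…

-0.190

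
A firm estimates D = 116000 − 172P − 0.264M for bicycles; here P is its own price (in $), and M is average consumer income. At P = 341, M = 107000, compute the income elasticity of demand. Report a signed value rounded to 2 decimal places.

-0.97

At the given values, D = 116000 − 172(341) − 0.264(107000) = 29100.
∂D/∂M = -0.264.
E = (-0.264) × (107000/29100) = -0.9707…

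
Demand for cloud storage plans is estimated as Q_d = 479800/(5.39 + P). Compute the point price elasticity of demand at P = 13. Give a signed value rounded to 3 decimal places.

dQ_d/dP = −479800/(5.39 + P)² = -1418.72. At P = 13, Q_d = 26090.3.
Ed = (dQ_d/dP)·(P/Q_d) = (-1418.72) × (13/26090.3) = -0.70690…

-0.707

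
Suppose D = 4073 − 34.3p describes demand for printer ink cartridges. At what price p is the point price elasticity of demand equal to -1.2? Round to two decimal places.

64.77

Ed = −34.3p/(4073 − 34.3p). Set this equal to -1.2:
34.3p = 1.2·(4073 − 34.3p) ⇒ 34.3p(1 + 1.2) = 1.2·4073
p = 1.2·4073 / (34.3·2.2) = 64.7707…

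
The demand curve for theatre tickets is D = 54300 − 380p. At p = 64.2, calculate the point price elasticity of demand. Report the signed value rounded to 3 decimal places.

dD/dp = −380. At p = 64.2, D = 54300 − 380(64.2) = 29904.
Ed = (dD/dp)·(p/D) = −380 × (64.2/29904) = -0.81581…

-0.816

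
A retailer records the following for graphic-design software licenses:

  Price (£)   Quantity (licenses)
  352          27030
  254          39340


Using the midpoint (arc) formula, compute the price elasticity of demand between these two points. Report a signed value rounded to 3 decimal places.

%ΔQ = (39340 − 27030) / [(27030 + 39340)/2] = 12310/33185 = 0.370950…
%ΔP = (254 − 352) / [(352 + 254)/2] = -98/303 = -0.323432…
Arc Ed = %ΔQ / %ΔP = (12310/33185) / (-98/303) = -1.14691…

-1.147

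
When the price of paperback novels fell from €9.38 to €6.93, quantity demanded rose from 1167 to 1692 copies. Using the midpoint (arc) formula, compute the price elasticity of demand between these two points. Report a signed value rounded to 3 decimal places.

%ΔQ = (1692 − 1167) / [(1167 + 1692)/2] = 525/1429.5 = 0.367261…
%ΔP = (6.93 − 9.38) / [(9.38 + 6.93)/2] = -2.45/8.155 = -0.300429…
Arc Ed = %ΔQ / %ΔP = (525/1429.5) / (-2.45/8.155) = -1.22245…

-1.222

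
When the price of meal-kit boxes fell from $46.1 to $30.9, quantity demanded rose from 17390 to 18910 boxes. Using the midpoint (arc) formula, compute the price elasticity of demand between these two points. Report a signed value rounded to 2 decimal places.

-0.21

%ΔQ = (18910 − 17390) / [(17390 + 18910)/2] = 1520/18150 = 0.083746…
%ΔP = (30.9 − 46.1) / [(46.1 + 30.9)/2] = -15.2/38.5 = -0.394805…
Arc Ed = %ΔQ / %ΔP = (1520/18150) / (-15.2/38.5) = -0.2121…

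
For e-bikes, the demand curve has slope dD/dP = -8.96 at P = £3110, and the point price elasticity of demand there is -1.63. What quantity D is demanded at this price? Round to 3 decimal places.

17095.460

Ed = (dD/dP)·(P/D) ⇒ D = (dD/dP)·P/Ed = (-8.96)·3110/(-1.63) = 17095.46012…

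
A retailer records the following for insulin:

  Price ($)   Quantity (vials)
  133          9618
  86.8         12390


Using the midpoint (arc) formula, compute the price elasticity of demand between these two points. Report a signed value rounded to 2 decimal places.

%ΔQ = (12390 − 9618) / [(9618 + 12390)/2] = 2772/11004 = 0.251908…
%ΔP = (86.8 − 133) / [(133 + 86.8)/2] = -46.2/109.9 = -0.420382…
Arc Ed = %ΔQ / %ΔP = (2772/11004) / (-46.2/109.9) = -0.5992…

-0.60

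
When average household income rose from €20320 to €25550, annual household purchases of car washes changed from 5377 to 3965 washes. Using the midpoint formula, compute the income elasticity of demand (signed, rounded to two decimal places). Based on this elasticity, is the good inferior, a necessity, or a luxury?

%ΔQ = (3965 − 5377)/[( 5377 + 3965)/2] = -1412/4671 = -0.302290…
%ΔIncome = (25550 − 20320)/[( 20320 + 25550)/2] = 5230/22935 = 0.228035…
E_income = (-1412/4671) / (5230/22935) = -1.3256…
E_income < 0 ⇒ inferior good.

-1.33; inferior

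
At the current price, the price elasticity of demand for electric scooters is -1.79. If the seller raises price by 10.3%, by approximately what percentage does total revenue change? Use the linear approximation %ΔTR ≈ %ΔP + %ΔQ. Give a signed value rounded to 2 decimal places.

-8.14%

%ΔQ ≈ Ed × %ΔP = (-1.79) × (+10.3%) = -18.4370%
%ΔTR ≈ %ΔP + %ΔQ = (+10.3%) + (-18.4370%) = -8.1370%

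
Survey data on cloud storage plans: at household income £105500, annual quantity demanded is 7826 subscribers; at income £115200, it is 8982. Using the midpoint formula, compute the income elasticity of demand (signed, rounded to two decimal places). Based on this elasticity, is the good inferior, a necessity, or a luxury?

%ΔQ = (8982 − 7826)/[( 7826 + 8982)/2] = 1156/8404 = 0.137553…
%ΔIncome = (115200 − 105500)/[( 105500 + 115200)/2] = 9700/110350 = 0.087902…
E_income = (1156/8404) / (9700/110350) = 1.5648…
E_income > 1 ⇒ normal good, luxury.

1.56; luxury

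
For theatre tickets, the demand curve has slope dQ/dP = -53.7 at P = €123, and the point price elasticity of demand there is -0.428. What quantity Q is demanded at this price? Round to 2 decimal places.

15432.48

Ed = (dQ/dP)·(P/Q) ⇒ Q = (dQ/dP)·P/Ed = (-53.7)·123/(-0.428) = 15432.4766…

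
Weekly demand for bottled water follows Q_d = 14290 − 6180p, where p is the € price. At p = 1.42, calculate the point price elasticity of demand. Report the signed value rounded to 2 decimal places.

dQ_d/dp = −6180. At p = 1.42, Q_d = 14290 − 6180(1.42) = 5514.4.
Ed = (dQ_d/dp)·(p/Q_d) = −6180 × (1.42/5514.4) = -1.5913…

-1.59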